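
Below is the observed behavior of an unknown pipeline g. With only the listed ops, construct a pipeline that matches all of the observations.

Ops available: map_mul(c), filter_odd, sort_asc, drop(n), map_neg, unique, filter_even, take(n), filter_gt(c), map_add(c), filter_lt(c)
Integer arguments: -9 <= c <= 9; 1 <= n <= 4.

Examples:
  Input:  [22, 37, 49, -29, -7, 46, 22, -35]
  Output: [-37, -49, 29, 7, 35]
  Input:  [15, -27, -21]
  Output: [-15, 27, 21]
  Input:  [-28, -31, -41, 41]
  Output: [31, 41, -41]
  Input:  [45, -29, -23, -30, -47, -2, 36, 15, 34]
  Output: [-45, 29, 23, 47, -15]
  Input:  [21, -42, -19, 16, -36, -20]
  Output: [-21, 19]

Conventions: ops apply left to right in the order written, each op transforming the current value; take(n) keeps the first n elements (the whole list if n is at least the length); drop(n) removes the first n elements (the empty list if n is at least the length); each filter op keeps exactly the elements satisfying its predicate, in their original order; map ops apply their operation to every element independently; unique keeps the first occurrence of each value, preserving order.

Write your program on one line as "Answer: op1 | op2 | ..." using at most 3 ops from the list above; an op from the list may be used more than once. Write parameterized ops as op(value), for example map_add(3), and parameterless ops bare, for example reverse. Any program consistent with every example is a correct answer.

unique | filter_odd | map_neg

Check, running the answer program on each example:
  [22, 37, 49, -29, -7, 46, 22, -35] -> [22, 37, 49, -29, -7, 46, -35] -> [37, 49, -29, -7, -35] -> [-37, -49, 29, 7, 35]
  [15, -27, -21] -> [15, -27, -21] -> [15, -27, -21] -> [-15, 27, 21]
  [-28, -31, -41, 41] -> [-28, -31, -41, 41] -> [-31, -41, 41] -> [31, 41, -41]
  [45, -29, -23, -30, -47, -2, 36, 15, 34] -> [45, -29, -23, -30, -47, -2, 36, 15, 34] -> [45, -29, -23, -47, 15] -> [-45, 29, 23, 47, -15]
  [21, -42, -19, 16, -36, -20] -> [21, -42, -19, 16, -36, -20] -> [21, -19] -> [-21, 19]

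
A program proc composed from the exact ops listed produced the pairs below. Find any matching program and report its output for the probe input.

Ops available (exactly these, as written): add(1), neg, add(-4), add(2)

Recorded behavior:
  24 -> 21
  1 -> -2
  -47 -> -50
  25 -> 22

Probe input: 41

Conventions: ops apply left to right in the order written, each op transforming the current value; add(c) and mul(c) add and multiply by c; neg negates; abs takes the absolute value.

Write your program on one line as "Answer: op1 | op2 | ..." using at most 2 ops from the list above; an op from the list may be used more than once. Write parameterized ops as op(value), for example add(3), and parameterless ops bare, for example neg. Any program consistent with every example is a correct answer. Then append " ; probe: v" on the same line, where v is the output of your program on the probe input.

add(1) | add(-4) ; probe: 38

Check, running the answer program on each example:
  24 -> 25 -> 21
  1 -> 2 -> -2
  -47 -> -46 -> -50
  25 -> 26 -> 22
  probe: 41 -> 42 -> 38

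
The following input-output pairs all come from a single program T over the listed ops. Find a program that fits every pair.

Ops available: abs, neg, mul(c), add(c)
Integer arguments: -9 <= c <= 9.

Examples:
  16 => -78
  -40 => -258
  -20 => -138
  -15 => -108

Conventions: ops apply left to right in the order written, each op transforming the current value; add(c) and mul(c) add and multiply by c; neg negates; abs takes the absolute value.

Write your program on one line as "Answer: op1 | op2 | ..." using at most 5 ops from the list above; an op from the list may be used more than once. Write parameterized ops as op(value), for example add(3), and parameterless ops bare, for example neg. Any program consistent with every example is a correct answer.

neg | add(3) | abs | mul(-6)

Check, running the answer program on each example:
  16 -> -16 -> -13 -> 13 -> -78
  -40 -> 40 -> 43 -> 43 -> -258
  -20 -> 20 -> 23 -> 23 -> -138
  -15 -> 15 -> 18 -> 18 -> -108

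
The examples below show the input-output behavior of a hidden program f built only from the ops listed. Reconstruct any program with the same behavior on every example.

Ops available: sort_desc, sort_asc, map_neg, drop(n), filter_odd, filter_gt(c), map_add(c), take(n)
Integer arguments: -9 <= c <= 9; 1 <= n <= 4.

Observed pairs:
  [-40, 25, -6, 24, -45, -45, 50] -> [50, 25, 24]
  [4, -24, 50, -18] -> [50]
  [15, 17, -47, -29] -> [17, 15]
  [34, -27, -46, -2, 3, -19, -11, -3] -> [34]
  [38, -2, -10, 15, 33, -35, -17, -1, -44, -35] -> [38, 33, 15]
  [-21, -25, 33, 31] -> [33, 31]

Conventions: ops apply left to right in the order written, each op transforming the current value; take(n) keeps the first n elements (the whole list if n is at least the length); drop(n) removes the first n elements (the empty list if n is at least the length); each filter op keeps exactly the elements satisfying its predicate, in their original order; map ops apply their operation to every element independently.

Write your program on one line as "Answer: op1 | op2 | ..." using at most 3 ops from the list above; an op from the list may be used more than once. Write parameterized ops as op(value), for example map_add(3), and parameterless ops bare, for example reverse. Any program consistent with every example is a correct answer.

sort_desc | filter_gt(4)

Check, running the answer program on each example:
  [-40, 25, -6, 24, -45, -45, 50] -> [50, 25, 24, -6, -40, -45, -45] -> [50, 25, 24]
  [4, -24, 50, -18] -> [50, 4, -18, -24] -> [50]
  [15, 17, -47, -29] -> [17, 15, -29, -47] -> [17, 15]
  [34, -27, -46, -2, 3, -19, -11, -3] -> [34, 3, -2, -3, -11, -19, -27, -46] -> [34]
  [38, -2, -10, 15, 33, -35, -17, -1, -44, -35] -> [38, 33, 15, -1, -2, -10, -17, -35, -35, -44] -> [38, 33, 15]
  [-21, -25, 33, 31] -> [33, 31, -21, -25] -> [33, 31]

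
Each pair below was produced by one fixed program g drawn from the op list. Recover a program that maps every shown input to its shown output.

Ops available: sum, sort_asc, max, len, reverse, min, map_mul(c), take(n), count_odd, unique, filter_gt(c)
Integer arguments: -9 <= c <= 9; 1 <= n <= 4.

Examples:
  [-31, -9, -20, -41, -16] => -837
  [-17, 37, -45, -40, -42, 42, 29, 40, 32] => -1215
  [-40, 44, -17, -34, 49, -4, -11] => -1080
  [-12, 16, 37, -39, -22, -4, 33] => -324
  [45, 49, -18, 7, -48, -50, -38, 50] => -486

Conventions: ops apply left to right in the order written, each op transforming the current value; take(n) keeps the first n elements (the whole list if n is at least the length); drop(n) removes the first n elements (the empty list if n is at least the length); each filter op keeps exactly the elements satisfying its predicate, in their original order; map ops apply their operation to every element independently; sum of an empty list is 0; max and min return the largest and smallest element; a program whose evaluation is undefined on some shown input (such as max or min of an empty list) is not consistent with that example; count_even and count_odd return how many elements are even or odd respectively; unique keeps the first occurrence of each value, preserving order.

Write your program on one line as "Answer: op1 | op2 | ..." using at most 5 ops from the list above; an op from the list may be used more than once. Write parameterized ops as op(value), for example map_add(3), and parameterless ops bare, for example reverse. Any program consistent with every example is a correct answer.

map_mul(3) | take(3) | map_mul(9) | min

Check, running the answer program on each example:
  [-31, -9, -20, -41, -16] -> [-93, -27, -60, -123, -48] -> [-93, -27, -60] -> [-837, -243, -540] -> -837
  [-17, 37, -45, -40, -42, 42, 29, 40, 32] -> [-51, 111, -135, -120, -126, 126, 87, 120, 96] -> [-51, 111, -135] -> [-459, 999, -1215] -> -1215
  [-40, 44, -17, -34, 49, -4, -11] -> [-120, 132, -51, -102, 147, -12, -33] -> [-120, 132, -51] -> [-1080, 1188, -459] -> -1080
  [-12, 16, 37, -39, -22, -4, 33] -> [-36, 48, 111, -117, -66, -12, 99] -> [-36, 48, 111] -> [-324, 432, 999] -> -324
  [45, 49, -18, 7, -48, -50, -38, 50] -> [135, 147, -54, 21, -144, -150, -114, 150] -> [135, 147, -54] -> [1215, 1323, -486] -> -486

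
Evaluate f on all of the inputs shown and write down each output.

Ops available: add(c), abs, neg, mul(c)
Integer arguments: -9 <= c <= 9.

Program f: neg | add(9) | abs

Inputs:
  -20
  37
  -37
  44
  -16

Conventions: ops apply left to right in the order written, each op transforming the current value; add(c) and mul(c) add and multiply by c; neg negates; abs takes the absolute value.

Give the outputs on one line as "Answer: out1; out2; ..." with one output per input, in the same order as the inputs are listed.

Execution, op by op:
  -20 -> 20 -> 29 -> 29
  37 -> -37 -> -28 -> 28
  -37 -> 37 -> 46 -> 46
  44 -> -44 -> -35 -> 35
  -16 -> 16 -> 25 -> 25

29; 28; 46; 35; 25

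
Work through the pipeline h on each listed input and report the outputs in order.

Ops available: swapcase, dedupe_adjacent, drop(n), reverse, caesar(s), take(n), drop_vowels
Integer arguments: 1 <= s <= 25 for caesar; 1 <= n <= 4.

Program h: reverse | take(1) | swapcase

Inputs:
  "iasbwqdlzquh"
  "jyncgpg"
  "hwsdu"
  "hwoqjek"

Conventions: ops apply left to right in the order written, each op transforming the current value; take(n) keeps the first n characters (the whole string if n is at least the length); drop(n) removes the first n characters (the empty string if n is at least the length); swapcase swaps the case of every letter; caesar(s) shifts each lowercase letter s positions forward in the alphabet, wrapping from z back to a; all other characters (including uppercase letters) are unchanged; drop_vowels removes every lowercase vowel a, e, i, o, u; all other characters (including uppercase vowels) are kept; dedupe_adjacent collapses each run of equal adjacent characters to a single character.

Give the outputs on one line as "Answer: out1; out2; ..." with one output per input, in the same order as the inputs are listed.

Execution, op by op:
  "iasbwqdlzquh" -> "huqzldqwbsai" -> "h" -> "H"
  "jyncgpg" -> "gpgcnyj" -> "g" -> "G"
  "hwsdu" -> "udswh" -> "u" -> "U"
  "hwoqjek" -> "kejqowh" -> "k" -> "K"

"H"; "G"; "U"; "K"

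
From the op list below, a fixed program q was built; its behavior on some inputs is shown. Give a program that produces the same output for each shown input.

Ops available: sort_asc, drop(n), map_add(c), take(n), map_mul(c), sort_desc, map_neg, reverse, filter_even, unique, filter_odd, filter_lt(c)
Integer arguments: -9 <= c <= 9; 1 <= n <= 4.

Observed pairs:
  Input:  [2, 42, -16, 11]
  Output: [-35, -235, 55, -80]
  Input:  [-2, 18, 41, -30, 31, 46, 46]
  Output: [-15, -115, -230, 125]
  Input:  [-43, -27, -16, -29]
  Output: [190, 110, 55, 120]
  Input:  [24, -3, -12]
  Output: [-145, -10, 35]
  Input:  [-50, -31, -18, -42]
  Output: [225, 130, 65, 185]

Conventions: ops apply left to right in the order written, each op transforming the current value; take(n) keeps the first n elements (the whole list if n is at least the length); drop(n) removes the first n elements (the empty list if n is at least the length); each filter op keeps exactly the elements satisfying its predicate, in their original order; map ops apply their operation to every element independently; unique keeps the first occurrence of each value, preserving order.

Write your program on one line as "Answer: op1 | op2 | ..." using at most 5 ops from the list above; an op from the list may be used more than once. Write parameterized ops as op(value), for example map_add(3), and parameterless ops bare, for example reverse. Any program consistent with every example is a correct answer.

map_add(5) | map_neg | take(4) | map_mul(5)

Check, running the answer program on each example:
  [2, 42, -16, 11] -> [7, 47, -11, 16] -> [-7, -47, 11, -16] -> [-7, -47, 11, -16] -> [-35, -235, 55, -80]
  [-2, 18, 41, -30, 31, 46, 46] -> [3, 23, 46, -25, 36, 51, 51] -> [-3, -23, -46, 25, -36, -51, -51] -> [-3, -23, -46, 25] -> [-15, -115, -230, 125]
  [-43, -27, -16, -29] -> [-38, -22, -11, -24] -> [38, 22, 11, 24] -> [38, 22, 11, 24] -> [190, 110, 55, 120]
  [24, -3, -12] -> [29, 2, -7] -> [-29, -2, 7] -> [-29, -2, 7] -> [-145, -10, 35]
  [-50, -31, -18, -42] -> [-45, -26, -13, -37] -> [45, 26, 13, 37] -> [45, 26, 13, 37] -> [225, 130, 65, 185]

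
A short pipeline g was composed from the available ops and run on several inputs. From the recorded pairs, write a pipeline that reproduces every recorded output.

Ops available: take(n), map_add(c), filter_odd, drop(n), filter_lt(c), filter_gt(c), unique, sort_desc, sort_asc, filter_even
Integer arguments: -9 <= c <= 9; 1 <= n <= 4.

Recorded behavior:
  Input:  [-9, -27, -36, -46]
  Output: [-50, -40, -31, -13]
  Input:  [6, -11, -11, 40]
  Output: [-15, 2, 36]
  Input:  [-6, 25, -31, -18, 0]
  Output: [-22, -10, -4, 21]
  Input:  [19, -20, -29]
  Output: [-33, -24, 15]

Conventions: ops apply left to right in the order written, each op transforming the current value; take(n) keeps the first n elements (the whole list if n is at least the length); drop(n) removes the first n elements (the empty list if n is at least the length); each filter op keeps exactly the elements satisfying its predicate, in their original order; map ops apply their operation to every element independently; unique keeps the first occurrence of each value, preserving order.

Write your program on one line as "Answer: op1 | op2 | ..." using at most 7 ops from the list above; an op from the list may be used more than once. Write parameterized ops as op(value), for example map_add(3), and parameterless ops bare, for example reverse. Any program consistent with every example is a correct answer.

sort_asc | sort_desc | unique | map_add(-4) | take(4) | sort_asc

Check, running the answer program on each example:
  [-9, -27, -36, -46] -> [-46, -36, -27, -9] -> [-9, -27, -36, -46] -> [-9, -27, -36, -46] -> [-13, -31, -40, -50] -> [-13, -31, -40, -50] -> [-50, -40, -31, -13]
  [6, -11, -11, 40] -> [-11, -11, 6, 40] -> [40, 6, -11, -11] -> [40, 6, -11] -> [36, 2, -15] -> [36, 2, -15] -> [-15, 2, 36]
  [-6, 25, -31, -18, 0] -> [-31, -18, -6, 0, 25] -> [25, 0, -6, -18, -31] -> [25, 0, -6, -18, -31] -> [21, -4, -10, -22, -35] -> [21, -4, -10, -22] -> [-22, -10, -4, 21]
  [19, -20, -29] -> [-29, -20, 19] -> [19, -20, -29] -> [19, -20, -29] -> [15, -24, -33] -> [15, -24, -33] -> [-33, -24, 15]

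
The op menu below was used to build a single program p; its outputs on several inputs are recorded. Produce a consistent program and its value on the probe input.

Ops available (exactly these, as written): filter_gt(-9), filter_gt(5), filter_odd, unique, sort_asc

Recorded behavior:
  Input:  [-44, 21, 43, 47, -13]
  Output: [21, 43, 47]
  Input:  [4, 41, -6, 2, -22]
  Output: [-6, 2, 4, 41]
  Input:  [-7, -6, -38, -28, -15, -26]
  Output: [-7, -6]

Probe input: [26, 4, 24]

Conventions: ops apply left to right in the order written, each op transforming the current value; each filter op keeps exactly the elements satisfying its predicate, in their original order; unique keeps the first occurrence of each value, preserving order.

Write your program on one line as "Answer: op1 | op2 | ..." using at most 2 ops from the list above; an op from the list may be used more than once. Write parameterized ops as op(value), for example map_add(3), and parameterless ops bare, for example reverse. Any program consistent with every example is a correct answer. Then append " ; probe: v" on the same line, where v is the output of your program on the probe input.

filter_gt(-9) | sort_asc ; probe: [4, 24, 26]

Check, running the answer program on each example:
  [-44, 21, 43, 47, -13] -> [21, 43, 47] -> [21, 43, 47]
  [4, 41, -6, 2, -22] -> [4, 41, -6, 2] -> [-6, 2, 4, 41]
  [-7, -6, -38, -28, -15, -26] -> [-7, -6] -> [-7, -6]
  probe: [26, 4, 24] -> [26, 4, 24] -> [4, 24, 26]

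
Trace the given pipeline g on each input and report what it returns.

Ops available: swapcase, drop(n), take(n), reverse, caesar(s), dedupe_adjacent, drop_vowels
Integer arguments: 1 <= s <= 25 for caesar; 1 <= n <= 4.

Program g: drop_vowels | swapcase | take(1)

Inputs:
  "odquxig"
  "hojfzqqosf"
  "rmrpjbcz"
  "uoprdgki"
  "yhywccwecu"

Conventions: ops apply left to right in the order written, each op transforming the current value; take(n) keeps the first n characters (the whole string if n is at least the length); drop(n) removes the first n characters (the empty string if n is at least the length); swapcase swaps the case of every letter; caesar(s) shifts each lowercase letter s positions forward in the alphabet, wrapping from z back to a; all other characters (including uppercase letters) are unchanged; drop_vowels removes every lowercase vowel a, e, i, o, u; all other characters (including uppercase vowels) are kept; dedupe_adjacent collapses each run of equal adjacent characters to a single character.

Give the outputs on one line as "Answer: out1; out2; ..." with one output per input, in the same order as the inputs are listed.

"D"; "H"; "R"; "P"; "Y"

Execution, op by op:
  "odquxig" -> "dqxg" -> "DQXG" -> "D"
  "hojfzqqosf" -> "hjfzqqsf" -> "HJFZQQSF" -> "H"
  "rmrpjbcz" -> "rmrpjbcz" -> "RMRPJBCZ" -> "R"
  "uoprdgki" -> "prdgk" -> "PRDGK" -> "P"
  "yhywccwecu" -> "yhywccwc" -> "YHYWCCWC" -> "Y"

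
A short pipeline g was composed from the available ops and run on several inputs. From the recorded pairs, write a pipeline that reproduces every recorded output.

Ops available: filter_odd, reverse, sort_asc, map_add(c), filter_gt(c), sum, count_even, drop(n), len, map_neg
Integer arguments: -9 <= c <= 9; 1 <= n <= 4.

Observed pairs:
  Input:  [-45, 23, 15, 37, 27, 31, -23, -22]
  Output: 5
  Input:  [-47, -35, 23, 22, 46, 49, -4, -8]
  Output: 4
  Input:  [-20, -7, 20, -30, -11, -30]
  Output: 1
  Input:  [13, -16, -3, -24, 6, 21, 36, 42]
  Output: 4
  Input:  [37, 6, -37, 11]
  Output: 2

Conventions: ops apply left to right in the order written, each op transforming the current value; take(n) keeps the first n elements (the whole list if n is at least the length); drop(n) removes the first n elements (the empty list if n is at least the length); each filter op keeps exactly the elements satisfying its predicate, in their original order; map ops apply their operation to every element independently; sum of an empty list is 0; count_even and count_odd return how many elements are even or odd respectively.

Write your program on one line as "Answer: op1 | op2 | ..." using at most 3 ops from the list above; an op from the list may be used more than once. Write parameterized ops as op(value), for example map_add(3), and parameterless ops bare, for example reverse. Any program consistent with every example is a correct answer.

reverse | filter_gt(8) | len

Check, running the answer program on each example:
  [-45, 23, 15, 37, 27, 31, -23, -22] -> [-22, -23, 31, 27, 37, 15, 23, -45] -> [31, 27, 37, 15, 23] -> 5
  [-47, -35, 23, 22, 46, 49, -4, -8] -> [-8, -4, 49, 46, 22, 23, -35, -47] -> [49, 46, 22, 23] -> 4
  [-20, -7, 20, -30, -11, -30] -> [-30, -11, -30, 20, -7, -20] -> [20] -> 1
  [13, -16, -3, -24, 6, 21, 36, 42] -> [42, 36, 21, 6, -24, -3, -16, 13] -> [42, 36, 21, 13] -> 4
  [37, 6, -37, 11] -> [11, -37, 6, 37] -> [11, 37] -> 2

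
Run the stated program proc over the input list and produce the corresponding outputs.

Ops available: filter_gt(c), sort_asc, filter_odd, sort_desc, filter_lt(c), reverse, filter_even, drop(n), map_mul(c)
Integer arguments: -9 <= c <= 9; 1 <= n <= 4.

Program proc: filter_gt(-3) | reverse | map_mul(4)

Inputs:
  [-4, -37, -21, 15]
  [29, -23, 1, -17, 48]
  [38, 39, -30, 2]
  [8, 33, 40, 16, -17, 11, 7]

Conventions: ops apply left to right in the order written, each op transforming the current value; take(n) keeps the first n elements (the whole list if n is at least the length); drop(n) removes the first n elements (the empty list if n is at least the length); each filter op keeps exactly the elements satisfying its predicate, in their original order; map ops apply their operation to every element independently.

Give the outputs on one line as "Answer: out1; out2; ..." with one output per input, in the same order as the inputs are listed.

Execution, op by op:
  [-4, -37, -21, 15] -> [15] -> [15] -> [60]
  [29, -23, 1, -17, 48] -> [29, 1, 48] -> [48, 1, 29] -> [192, 4, 116]
  [38, 39, -30, 2] -> [38, 39, 2] -> [2, 39, 38] -> [8, 156, 152]
  [8, 33, 40, 16, -17, 11, 7] -> [8, 33, 40, 16, 11, 7] -> [7, 11, 16, 40, 33, 8] -> [28, 44, 64, 160, 132, 32]

[60]; [192, 4, 116]; [8, 156, 152]; [28, 44, 64, 160, 132, 32]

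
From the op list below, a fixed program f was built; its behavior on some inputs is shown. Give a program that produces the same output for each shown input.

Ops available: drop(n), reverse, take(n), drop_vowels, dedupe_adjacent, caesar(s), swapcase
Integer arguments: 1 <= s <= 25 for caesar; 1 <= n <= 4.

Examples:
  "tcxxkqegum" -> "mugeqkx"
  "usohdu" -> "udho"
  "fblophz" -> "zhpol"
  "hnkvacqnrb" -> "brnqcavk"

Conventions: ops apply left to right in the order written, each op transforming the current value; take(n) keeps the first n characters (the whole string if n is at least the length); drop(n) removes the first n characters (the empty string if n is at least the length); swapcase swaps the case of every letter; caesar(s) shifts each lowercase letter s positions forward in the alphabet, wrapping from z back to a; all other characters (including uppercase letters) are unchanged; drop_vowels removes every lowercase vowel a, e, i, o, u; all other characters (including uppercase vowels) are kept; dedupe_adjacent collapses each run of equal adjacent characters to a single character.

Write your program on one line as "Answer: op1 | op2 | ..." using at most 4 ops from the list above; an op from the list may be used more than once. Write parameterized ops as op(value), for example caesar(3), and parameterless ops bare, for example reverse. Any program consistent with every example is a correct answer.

drop(2) | dedupe_adjacent | reverse

Check, running the answer program on each example:
  "tcxxkqegum" -> "xxkqegum" -> "xkqegum" -> "mugeqkx"
  "usohdu" -> "ohdu" -> "ohdu" -> "udho"
  "fblophz" -> "lophz" -> "lophz" -> "zhpol"
  "hnkvacqnrb" -> "kvacqnrb" -> "kvacqnrb" -> "brnqcavk"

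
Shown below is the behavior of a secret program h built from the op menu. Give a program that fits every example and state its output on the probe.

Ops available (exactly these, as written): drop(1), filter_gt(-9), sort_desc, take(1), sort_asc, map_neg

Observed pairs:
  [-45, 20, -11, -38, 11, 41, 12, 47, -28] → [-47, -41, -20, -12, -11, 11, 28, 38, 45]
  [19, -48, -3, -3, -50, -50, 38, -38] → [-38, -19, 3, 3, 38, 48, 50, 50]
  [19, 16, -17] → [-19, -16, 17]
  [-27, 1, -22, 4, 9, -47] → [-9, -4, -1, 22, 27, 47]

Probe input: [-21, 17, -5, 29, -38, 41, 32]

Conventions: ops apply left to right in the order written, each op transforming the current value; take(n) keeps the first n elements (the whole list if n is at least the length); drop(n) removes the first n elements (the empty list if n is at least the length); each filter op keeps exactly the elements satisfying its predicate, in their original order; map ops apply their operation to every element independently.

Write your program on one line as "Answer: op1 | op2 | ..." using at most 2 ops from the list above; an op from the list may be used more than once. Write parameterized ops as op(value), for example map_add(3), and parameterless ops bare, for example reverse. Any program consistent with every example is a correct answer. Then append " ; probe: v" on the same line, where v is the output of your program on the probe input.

map_neg | sort_asc ; probe: [-41, -32, -29, -17, 5, 21, 38]

Check, running the answer program on each example:
  [-45, 20, -11, -38, 11, 41, 12, 47, -28] -> [45, -20, 11, 38, -11, -41, -12, -47, 28] -> [-47, -41, -20, -12, -11, 11, 28, 38, 45]
  [19, -48, -3, -3, -50, -50, 38, -38] -> [-19, 48, 3, 3, 50, 50, -38, 38] -> [-38, -19, 3, 3, 38, 48, 50, 50]
  [19, 16, -17] -> [-19, -16, 17] -> [-19, -16, 17]
  [-27, 1, -22, 4, 9, -47] -> [27, -1, 22, -4, -9, 47] -> [-9, -4, -1, 22, 27, 47]
  probe: [-21, 17, -5, 29, -38, 41, 32] -> [21, -17, 5, -29, 38, -41, -32] -> [-41, -32, -29, -17, 5, 21, 38]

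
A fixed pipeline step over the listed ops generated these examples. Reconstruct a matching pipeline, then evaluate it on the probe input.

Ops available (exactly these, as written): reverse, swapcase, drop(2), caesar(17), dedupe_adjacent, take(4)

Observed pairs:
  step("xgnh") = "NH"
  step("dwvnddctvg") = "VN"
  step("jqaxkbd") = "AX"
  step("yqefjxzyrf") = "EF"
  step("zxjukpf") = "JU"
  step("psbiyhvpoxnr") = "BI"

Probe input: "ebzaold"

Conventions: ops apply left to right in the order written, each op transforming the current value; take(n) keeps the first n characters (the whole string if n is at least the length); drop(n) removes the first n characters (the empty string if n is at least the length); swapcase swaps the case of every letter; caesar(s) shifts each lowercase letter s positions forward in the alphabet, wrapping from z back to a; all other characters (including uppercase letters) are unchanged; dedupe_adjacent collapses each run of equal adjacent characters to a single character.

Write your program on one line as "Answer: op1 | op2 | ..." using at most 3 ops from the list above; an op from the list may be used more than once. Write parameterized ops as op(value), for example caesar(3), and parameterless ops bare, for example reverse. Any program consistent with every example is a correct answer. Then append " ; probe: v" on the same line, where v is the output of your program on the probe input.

take(4) | drop(2) | swapcase ; probe: "ZA"

Check, running the answer program on each example:
  "xgnh" -> "xgnh" -> "nh" -> "NH"
  "dwvnddctvg" -> "dwvn" -> "vn" -> "VN"
  "jqaxkbd" -> "jqax" -> "ax" -> "AX"
  "yqefjxzyrf" -> "yqef" -> "ef" -> "EF"
  "zxjukpf" -> "zxju" -> "ju" -> "JU"
  "psbiyhvpoxnr" -> "psbi" -> "bi" -> "BI"
  probe: "ebzaold" -> "ebza" -> "za" -> "ZA"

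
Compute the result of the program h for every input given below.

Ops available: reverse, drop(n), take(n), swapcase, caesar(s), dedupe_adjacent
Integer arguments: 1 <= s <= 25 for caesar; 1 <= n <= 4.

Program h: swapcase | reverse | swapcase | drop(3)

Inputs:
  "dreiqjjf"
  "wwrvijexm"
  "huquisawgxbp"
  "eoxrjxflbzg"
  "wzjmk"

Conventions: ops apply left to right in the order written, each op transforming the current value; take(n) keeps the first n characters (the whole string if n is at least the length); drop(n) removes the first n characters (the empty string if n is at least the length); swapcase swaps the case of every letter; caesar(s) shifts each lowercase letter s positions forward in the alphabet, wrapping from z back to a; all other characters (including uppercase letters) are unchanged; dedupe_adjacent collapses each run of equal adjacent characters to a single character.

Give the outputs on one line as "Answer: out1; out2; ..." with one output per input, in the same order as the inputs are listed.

Execution, op by op:
  "dreiqjjf" -> "DREIQJJF" -> "FJJQIERD" -> "fjjqierd" -> "qierd"
  "wwrvijexm" -> "WWRVIJEXM" -> "MXEJIVRWW" -> "mxejivrww" -> "jivrww"
  "huquisawgxbp" -> "HUQUISAWGXBP" -> "PBXGWASIUQUH" -> "pbxgwasiuquh" -> "gwasiuquh"
  "eoxrjxflbzg" -> "EOXRJXFLBZG" -> "GZBLFXJRXOE" -> "gzblfxjrxoe" -> "lfxjrxoe"
  "wzjmk" -> "WZJMK" -> "KMJZW" -> "kmjzw" -> "zw"

"qierd"; "jivrww"; "gwasiuquh"; "lfxjrxoe"; "zw"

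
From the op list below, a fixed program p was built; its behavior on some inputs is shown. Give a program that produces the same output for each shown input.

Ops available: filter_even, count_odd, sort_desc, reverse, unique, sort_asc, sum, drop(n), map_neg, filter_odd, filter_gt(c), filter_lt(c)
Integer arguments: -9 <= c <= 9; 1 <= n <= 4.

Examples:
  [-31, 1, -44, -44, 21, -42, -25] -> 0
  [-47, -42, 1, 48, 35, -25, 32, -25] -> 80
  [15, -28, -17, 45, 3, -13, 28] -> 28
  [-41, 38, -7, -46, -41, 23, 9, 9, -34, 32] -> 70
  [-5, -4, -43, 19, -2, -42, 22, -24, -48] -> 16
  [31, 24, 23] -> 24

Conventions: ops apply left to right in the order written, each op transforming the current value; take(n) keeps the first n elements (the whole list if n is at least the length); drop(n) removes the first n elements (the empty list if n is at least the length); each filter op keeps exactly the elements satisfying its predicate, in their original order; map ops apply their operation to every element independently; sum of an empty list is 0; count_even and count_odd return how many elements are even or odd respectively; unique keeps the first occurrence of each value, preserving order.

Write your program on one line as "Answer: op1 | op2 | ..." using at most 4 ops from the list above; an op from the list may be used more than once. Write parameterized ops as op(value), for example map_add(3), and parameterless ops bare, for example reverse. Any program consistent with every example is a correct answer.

filter_gt(-7) | filter_even | sum

Check, running the answer program on each example:
  [-31, 1, -44, -44, 21, -42, -25] -> [1, 21] -> [] -> 0
  [-47, -42, 1, 48, 35, -25, 32, -25] -> [1, 48, 35, 32] -> [48, 32] -> 80
  [15, -28, -17, 45, 3, -13, 28] -> [15, 45, 3, 28] -> [28] -> 28
  [-41, 38, -7, -46, -41, 23, 9, 9, -34, 32] -> [38, 23, 9, 9, 32] -> [38, 32] -> 70
  [-5, -4, -43, 19, -2, -42, 22, -24, -48] -> [-5, -4, 19, -2, 22] -> [-4, -2, 22] -> 16
  [31, 24, 23] -> [31, 24, 23] -> [24] -> 24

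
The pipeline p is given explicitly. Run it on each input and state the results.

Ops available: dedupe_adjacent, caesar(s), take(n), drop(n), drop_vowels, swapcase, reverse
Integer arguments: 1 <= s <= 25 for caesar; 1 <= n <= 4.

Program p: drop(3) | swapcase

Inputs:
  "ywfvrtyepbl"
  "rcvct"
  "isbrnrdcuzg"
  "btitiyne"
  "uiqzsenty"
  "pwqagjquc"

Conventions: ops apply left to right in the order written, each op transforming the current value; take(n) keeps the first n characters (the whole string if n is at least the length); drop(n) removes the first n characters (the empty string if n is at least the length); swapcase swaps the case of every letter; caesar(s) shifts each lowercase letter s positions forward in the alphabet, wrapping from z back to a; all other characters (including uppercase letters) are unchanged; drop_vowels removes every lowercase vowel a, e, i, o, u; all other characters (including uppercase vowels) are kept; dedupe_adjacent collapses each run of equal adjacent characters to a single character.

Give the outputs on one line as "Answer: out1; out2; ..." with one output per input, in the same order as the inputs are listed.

"VRTYEPBL"; "CT"; "RNRDCUZG"; "TIYNE"; "ZSENTY"; "AGJQUC"

Execution, op by op:
  "ywfvrtyepbl" -> "vrtyepbl" -> "VRTYEPBL"
  "rcvct" -> "ct" -> "CT"
  "isbrnrdcuzg" -> "rnrdcuzg" -> "RNRDCUZG"
  "btitiyne" -> "tiyne" -> "TIYNE"
  "uiqzsenty" -> "zsenty" -> "ZSENTY"
  "pwqagjquc" -> "agjquc" -> "AGJQUC"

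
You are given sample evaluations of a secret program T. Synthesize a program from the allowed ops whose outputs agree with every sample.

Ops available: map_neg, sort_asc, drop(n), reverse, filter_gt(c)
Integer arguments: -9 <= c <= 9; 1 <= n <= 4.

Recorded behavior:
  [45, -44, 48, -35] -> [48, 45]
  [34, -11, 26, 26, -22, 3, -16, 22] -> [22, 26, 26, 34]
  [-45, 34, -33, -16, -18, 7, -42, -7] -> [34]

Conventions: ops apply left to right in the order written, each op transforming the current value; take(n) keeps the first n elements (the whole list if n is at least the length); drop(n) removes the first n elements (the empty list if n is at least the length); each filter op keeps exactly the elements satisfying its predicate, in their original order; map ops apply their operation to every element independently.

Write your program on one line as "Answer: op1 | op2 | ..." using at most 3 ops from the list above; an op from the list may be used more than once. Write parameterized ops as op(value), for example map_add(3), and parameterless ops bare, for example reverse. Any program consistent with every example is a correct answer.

reverse | filter_gt(-6) | filter_gt(8)

Check, running the answer program on each example:
  [45, -44, 48, -35] -> [-35, 48, -44, 45] -> [48, 45] -> [48, 45]
  [34, -11, 26, 26, -22, 3, -16, 22] -> [22, -16, 3, -22, 26, 26, -11, 34] -> [22, 3, 26, 26, 34] -> [22, 26, 26, 34]
  [-45, 34, -33, -16, -18, 7, -42, -7] -> [-7, -42, 7, -18, -16, -33, 34, -45] -> [7, 34] -> [34]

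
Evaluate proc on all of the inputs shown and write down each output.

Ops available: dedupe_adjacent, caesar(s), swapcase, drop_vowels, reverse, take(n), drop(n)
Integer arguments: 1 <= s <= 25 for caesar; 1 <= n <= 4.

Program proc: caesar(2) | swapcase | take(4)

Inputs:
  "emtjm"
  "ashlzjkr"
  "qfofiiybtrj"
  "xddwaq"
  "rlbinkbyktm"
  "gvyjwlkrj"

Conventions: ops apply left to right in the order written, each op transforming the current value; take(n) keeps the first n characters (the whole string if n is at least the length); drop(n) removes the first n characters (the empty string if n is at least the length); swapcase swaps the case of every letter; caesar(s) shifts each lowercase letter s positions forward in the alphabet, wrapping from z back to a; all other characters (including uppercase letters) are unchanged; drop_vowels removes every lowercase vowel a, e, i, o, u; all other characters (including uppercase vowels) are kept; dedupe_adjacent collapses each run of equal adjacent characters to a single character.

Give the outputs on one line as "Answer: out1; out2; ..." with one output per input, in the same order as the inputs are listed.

Execution, op by op:
  "emtjm" -> "govlo" -> "GOVLO" -> "GOVL"
  "ashlzjkr" -> "cujnblmt" -> "CUJNBLMT" -> "CUJN"
  "qfofiiybtrj" -> "shqhkkadvtl" -> "SHQHKKADVTL" -> "SHQH"
  "xddwaq" -> "zffycs" -> "ZFFYCS" -> "ZFFY"
  "rlbinkbyktm" -> "tndkpmdamvo" -> "TNDKPMDAMVO" -> "TNDK"
  "gvyjwlkrj" -> "ixalynmtl" -> "IXALYNMTL" -> "IXAL"

"GOVL"; "CUJN"; "SHQH"; "ZFFY"; "TNDK"; "IXAL"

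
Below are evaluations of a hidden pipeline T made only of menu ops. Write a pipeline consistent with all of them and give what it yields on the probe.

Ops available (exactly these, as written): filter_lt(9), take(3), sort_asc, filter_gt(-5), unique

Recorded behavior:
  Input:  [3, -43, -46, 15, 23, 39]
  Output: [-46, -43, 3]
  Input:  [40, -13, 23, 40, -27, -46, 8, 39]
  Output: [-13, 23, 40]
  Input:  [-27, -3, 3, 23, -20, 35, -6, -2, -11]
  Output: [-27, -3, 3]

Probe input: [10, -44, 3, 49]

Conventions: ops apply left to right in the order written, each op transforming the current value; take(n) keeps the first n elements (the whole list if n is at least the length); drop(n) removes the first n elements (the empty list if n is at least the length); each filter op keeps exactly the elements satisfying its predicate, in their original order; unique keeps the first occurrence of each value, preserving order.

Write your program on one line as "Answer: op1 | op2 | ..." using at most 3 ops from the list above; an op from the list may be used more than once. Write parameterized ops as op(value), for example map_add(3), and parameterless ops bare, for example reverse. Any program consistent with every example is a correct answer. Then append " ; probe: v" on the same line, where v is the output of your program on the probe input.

unique | take(3) | sort_asc ; probe: [-44, 3, 10]

Check, running the answer program on each example:
  [3, -43, -46, 15, 23, 39] -> [3, -43, -46, 15, 23, 39] -> [3, -43, -46] -> [-46, -43, 3]
  [40, -13, 23, 40, -27, -46, 8, 39] -> [40, -13, 23, -27, -46, 8, 39] -> [40, -13, 23] -> [-13, 23, 40]
  [-27, -3, 3, 23, -20, 35, -6, -2, -11] -> [-27, -3, 3, 23, -20, 35, -6, -2, -11] -> [-27, -3, 3] -> [-27, -3, 3]
  probe: [10, -44, 3, 49] -> [10, -44, 3, 49] -> [10, -44, 3] -> [-44, 3, 10]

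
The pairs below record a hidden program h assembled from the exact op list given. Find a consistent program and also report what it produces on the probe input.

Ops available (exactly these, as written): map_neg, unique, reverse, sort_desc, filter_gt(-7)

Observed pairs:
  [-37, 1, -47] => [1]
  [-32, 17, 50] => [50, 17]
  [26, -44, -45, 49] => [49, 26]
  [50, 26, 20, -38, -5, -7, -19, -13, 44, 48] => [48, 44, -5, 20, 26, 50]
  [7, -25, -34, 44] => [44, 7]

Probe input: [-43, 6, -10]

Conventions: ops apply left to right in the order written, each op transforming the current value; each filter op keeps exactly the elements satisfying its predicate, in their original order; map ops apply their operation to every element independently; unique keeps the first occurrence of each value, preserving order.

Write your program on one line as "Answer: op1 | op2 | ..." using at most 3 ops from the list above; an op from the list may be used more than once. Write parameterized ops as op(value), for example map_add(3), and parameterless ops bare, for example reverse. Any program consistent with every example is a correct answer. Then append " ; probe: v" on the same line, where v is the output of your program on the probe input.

filter_gt(-7) | reverse ; probe: [6]

Check, running the answer program on each example:
  [-37, 1, -47] -> [1] -> [1]
  [-32, 17, 50] -> [17, 50] -> [50, 17]
  [26, -44, -45, 49] -> [26, 49] -> [49, 26]
  [50, 26, 20, -38, -5, -7, -19, -13, 44, 48] -> [50, 26, 20, -5, 44, 48] -> [48, 44, -5, 20, 26, 50]
  [7, -25, -34, 44] -> [7, 44] -> [44, 7]
  probe: [-43, 6, -10] -> [6] -> [6]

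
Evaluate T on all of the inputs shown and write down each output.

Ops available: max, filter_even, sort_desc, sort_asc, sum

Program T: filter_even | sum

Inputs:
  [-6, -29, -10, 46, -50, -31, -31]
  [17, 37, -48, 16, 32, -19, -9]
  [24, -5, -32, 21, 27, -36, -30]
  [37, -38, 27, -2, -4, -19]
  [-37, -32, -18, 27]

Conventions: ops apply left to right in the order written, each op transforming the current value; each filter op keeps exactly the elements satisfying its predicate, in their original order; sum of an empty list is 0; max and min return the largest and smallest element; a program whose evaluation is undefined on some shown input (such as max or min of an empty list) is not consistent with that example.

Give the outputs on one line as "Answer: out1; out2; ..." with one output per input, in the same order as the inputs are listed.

-20; 0; -74; -44; -50

Execution, op by op:
  [-6, -29, -10, 46, -50, -31, -31] -> [-6, -10, 46, -50] -> -20
  [17, 37, -48, 16, 32, -19, -9] -> [-48, 16, 32] -> 0
  [24, -5, -32, 21, 27, -36, -30] -> [24, -32, -36, -30] -> -74
  [37, -38, 27, -2, -4, -19] -> [-38, -2, -4] -> -44
  [-37, -32, -18, 27] -> [-32, -18] -> -50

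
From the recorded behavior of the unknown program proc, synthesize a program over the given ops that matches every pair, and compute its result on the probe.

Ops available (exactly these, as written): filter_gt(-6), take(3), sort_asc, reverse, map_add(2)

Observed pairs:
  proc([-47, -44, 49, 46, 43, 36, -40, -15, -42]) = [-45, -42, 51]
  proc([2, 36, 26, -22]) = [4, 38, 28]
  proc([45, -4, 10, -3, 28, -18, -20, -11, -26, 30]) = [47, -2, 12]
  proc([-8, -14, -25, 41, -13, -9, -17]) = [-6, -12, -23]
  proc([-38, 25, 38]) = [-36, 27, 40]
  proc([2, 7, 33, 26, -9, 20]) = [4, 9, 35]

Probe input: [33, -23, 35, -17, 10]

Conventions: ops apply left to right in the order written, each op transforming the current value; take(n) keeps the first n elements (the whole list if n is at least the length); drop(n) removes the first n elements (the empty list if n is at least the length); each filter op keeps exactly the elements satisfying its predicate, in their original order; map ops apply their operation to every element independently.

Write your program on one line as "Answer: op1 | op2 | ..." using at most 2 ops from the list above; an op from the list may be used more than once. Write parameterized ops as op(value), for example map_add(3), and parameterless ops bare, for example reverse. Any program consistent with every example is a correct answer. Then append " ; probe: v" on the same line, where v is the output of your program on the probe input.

map_add(2) | take(3) ; probe: [35, -21, 37]

Check, running the answer program on each example:
  [-47, -44, 49, 46, 43, 36, -40, -15, -42] -> [-45, -42, 51, 48, 45, 38, -38, -13, -40] -> [-45, -42, 51]
  [2, 36, 26, -22] -> [4, 38, 28, -20] -> [4, 38, 28]
  [45, -4, 10, -3, 28, -18, -20, -11, -26, 30] -> [47, -2, 12, -1, 30, -16, -18, -9, -24, 32] -> [47, -2, 12]
  [-8, -14, -25, 41, -13, -9, -17] -> [-6, -12, -23, 43, -11, -7, -15] -> [-6, -12, -23]
  [-38, 25, 38] -> [-36, 27, 40] -> [-36, 27, 40]
  [2, 7, 33, 26, -9, 20] -> [4, 9, 35, 28, -7, 22] -> [4, 9, 35]
  probe: [33, -23, 35, -17, 10] -> [35, -21, 37, -15, 12] -> [35, -21, 37]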